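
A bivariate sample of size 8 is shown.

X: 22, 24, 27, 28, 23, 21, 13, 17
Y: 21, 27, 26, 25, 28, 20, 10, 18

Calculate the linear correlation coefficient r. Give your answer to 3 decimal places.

0.883

n = 8, ΣX = 175, ΣY = 175, ΣX² = 4001, ΣY² = 4079, ΣXY = 4012
nΣXY − ΣXΣY = 32096 − 30625 = 1471
nΣX² − (ΣX)² = 32008 − 30625 = 1383; nΣY² − (ΣY)² = 32632 − 30625 = 2007
r = 1471 / √(1383 × 2007) = 1471 / 1666.0375 ≈ 0.883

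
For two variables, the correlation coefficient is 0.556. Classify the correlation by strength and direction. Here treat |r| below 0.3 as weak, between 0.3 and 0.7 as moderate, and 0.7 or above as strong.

moderate positive

r = 0.556 > 0 so the relationship is positive.
|r| = 0.556, which falls in the moderate range.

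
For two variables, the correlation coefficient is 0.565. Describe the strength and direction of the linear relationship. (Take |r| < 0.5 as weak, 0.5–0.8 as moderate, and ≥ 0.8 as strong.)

r = 0.565 > 0 so the relationship is positive.
|r| = 0.565, which falls in the moderate range.

moderate positive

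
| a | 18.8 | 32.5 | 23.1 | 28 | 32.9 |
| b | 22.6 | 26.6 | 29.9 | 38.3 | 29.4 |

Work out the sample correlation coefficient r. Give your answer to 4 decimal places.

0.3361

n = 5, Σa = 135.3, Σb = 146.8, Σa² = 3809.71, Σb² = 4443.58, Σab = 4019.73
nΣab − ΣaΣb = 20098.65 − 19862.04 = 236.61
nΣa² − (Σa)² = 19048.55 − 18306.09 = 742.46; nΣb² − (Σb)² = 22217.9 − 21550.24 = 667.66
r = 236.61 / √(742.46 × 667.66) = 236.61 / 704.0674 ≈ 0.3361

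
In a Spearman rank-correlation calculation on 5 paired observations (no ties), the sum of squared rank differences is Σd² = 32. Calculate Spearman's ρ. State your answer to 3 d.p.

-0.600

ρ = 1 − 6Σd² / [n(n²−1)] = 1 − 6×32 / (5×24)
  = 1 − 192/120 = 1 − 1.6000 ≈ -0.600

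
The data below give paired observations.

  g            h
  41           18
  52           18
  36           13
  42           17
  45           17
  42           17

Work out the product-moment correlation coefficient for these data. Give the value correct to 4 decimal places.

0.7105

n = 6, Σg = 258, Σh = 100, Σg² = 11234, Σh² = 1684, Σgh = 4335
nΣgh − ΣgΣh = 26010 − 25800 = 210
nΣg² − (Σg)² = 67404 − 66564 = 840; nΣh² − (Σh)² = 10104 − 10000 = 104
r = 210 / √(840 × 104) = 210 / 295.5673 ≈ 0.7105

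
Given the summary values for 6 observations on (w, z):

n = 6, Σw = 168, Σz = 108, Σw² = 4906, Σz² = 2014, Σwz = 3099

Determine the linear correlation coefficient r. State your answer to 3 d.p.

0.631

r = (nΣwz − ΣwΣz) / √[(nΣw² − (Σw)²)(nΣz² − (Σz)²)]
Numerator: 6×3099 − 168×108 = 450
Denominator: √[(29436 − 28224)(12084 − 11664)] = √[1212 × 420] = 713.4704
r = 450 / 713.4704 ≈ 0.631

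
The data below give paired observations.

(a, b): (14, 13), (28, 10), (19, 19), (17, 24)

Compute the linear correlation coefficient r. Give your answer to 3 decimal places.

n = 4, Σa = 78, Σb = 66, Σa² = 1630, Σb² = 1206, Σab = 1231
nΣab − ΣaΣb = 4924 − 5148 = -224
nΣa² − (Σa)² = 6520 − 6084 = 436; nΣb² − (Σb)² = 4824 − 4356 = 468
r = -224 / √(436 × 468) = -224 / 451.7167 ≈ -0.496

-0.496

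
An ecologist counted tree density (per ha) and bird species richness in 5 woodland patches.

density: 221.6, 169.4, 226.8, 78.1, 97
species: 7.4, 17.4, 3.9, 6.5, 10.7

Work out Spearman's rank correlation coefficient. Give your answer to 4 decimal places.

-0.3000

Rank density: 4, 3, 5, 1, 2
Rank species: 3, 5, 1, 2, 4
d = rank(density) − rank(species): 1, -2, 4, -1, -2; Σd² = 26
ρ = 1 − 6Σd² / [n(n²−1)] = 1 − 6×26 / (5×24) = 1 − 156/120 ≈ -0.3000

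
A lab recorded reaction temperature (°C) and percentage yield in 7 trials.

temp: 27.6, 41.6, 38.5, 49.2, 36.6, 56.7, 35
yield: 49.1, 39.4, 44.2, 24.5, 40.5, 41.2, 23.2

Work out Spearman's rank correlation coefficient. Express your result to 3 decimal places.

-0.179

Rank temp: 1, 5, 4, 6, 3, 7, 2
Rank yield: 7, 3, 6, 2, 4, 5, 1
d = rank(temp) − rank(yield): -6, 2, -2, 4, -1, 2, 1; Σd² = 66
ρ = 1 − 6Σd² / [n(n²−1)] = 1 − 6×66 / (7×48) = 1 − 396/336 ≈ -0.179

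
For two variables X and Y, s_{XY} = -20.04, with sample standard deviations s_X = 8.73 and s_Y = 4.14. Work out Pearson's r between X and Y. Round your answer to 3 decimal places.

r = Cov(X,Y) / (s_X · s_Y) = -20.04 / (8.73 × 4.14)
  = -20.04 / 36.1422 ≈ -0.554

-0.554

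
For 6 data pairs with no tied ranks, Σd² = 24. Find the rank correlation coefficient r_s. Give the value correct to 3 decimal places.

ρ = 1 − 6Σd² / [n(n²−1)] = 1 − 6×24 / (6×35)
  = 1 − 144/210 = 1 − 0.6857 ≈ 0.314

0.314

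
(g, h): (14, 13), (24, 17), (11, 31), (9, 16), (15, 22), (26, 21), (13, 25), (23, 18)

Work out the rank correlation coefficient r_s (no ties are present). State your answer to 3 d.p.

-0.095

Rank g: 4, 7, 2, 1, 5, 8, 3, 6
Rank h: 1, 3, 8, 2, 6, 5, 7, 4
d = rank(g) − rank(h): 3, 4, -6, -1, -1, 3, -4, 2; Σd² = 92
ρ = 1 − 6Σd² / [n(n²−1)] = 1 − 6×92 / (8×63) = 1 − 552/504 ≈ -0.095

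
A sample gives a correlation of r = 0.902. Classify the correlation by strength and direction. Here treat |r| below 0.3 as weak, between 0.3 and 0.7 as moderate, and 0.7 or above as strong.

r = 0.902 > 0 so the relationship is positive.
|r| = 0.902, which falls in the strong range.

strong positive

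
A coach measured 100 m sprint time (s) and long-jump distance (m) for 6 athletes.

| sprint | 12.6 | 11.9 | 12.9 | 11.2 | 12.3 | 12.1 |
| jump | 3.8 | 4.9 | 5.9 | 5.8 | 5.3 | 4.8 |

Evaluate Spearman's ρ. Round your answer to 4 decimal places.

Rank sprint: 5, 2, 6, 1, 4, 3
Rank jump: 1, 3, 6, 5, 4, 2
d = rank(sprint) − rank(jump): 4, -1, 0, -4, 0, 1; Σd² = 34
ρ = 1 − 6Σd² / [n(n²−1)] = 1 − 6×34 / (6×35) = 1 − 204/210 ≈ 0.0286

0.0286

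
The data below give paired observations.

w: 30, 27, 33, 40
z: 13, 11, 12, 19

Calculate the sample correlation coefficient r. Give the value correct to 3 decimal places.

0.925

n = 4, Σw = 130, Σz = 55, Σw² = 4318, Σz² = 795, Σwz = 1843
nΣwz − ΣwΣz = 7372 − 7150 = 222
nΣw² − (Σw)² = 17272 − 16900 = 372; nΣz² − (Σz)² = 3180 − 3025 = 155
r = 222 / √(372 × 155) = 222 / 240.1250 ≈ 0.925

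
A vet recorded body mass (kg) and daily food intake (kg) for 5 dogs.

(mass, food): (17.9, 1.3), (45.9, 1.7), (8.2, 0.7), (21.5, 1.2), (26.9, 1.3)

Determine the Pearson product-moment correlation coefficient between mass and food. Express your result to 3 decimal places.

n = 5, Σx = 120.4, Σy = 6.2, Σx² = 3680.32, Σy² = 8.2, Σxy = 167.81
nΣxy − ΣxΣy = 839.05 − 746.48 = 92.57
nΣx² − (Σx)² = 18401.6 − 14496.16 = 3905.44; nΣy² − (Σy)² = 41 − 38.44 = 2.56
r = 92.57 / √(3905.44 × 2.56) = 92.57 / 99.9896 ≈ 0.926

0.926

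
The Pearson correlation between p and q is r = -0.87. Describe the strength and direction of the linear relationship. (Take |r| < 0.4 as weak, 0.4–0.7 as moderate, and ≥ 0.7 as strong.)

strong negative

r = -0.87 < 0 so the relationship is negative.
|r| = 0.87, which falls in the strong range.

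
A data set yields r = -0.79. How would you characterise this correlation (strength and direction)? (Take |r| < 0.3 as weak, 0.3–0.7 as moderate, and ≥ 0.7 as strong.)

r = -0.79 < 0 so the relationship is negative.
|r| = 0.79, which falls in the strong range.

strong negative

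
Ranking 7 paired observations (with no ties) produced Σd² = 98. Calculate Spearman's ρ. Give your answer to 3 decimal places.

ρ = 1 − 6Σd² / [n(n²−1)] = 1 − 6×98 / (7×48)
  = 1 − 588/336 = 1 − 1.7500 ≈ -0.750

-0.750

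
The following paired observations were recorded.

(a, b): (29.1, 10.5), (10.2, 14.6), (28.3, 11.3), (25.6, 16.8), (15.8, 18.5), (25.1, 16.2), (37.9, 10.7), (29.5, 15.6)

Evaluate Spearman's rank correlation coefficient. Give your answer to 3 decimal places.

-0.571

Rank a: 6, 1, 5, 4, 2, 3, 8, 7
Rank b: 1, 4, 3, 7, 8, 6, 2, 5
d = rank(a) − rank(b): 5, -3, 2, -3, -6, -3, 6, 2; Σd² = 132
ρ = 1 − 6Σd² / [n(n²−1)] = 1 − 6×132 / (8×63) = 1 − 792/504 ≈ -0.571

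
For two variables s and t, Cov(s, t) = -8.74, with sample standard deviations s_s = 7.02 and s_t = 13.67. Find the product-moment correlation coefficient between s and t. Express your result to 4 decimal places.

r = Cov(s,t) / (s_s · s_t) = -8.74 / (7.02 × 13.67)
  = -8.74 / 95.9634 ≈ -0.0911

-0.0911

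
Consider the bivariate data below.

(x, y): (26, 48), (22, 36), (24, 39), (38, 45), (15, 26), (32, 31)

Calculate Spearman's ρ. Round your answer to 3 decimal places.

0.543

Rank x: 4, 2, 3, 6, 1, 5
Rank y: 6, 3, 4, 5, 1, 2
d = rank(x) − rank(y): -2, -1, -1, 1, 0, 3; Σd² = 16
ρ = 1 − 6Σd² / [n(n²−1)] = 1 − 6×16 / (6×35) = 1 − 96/210 ≈ 0.543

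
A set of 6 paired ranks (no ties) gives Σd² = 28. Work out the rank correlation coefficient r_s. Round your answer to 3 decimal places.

ρ = 1 − 6Σd² / [n(n²−1)] = 1 − 6×28 / (6×35)
  = 1 − 168/210 = 1 − 0.8000 ≈ 0.200

0.200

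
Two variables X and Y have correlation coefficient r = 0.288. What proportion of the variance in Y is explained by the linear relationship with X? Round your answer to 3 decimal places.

r² = (0.288)² = 0.083

0.083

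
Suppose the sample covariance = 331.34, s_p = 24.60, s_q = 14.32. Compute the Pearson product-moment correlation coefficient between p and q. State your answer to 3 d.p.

0.941

r = Cov(p,q) / (s_p · s_q) = 331.34 / (24.60 × 14.32)
  = 331.34 / 352.2720 ≈ 0.941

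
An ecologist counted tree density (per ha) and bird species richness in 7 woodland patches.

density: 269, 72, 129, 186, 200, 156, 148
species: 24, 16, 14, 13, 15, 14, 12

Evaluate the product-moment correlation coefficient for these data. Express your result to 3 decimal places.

n = 7, Σx = 1160, Σy = 108, Σx² = 215022, Σy² = 1762, Σxy = 18792
nΣxy − ΣxΣy = 131544 − 125280 = 6264
nΣx² − (Σx)² = 1505154 − 1345600 = 159554; nΣy² − (Σy)² = 12334 − 11664 = 670
r = 6264 / √(159554 × 670) = 6264 / 10339.3027 ≈ 0.606

0.606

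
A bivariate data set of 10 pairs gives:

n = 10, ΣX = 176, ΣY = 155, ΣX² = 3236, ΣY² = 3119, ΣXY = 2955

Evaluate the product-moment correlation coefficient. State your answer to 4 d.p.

r = (nΣXY − ΣXΣY) / √[(nΣX² − (ΣX)²)(nΣY² − (ΣY)²)]
Numerator: 10×2955 − 176×155 = 2270
Denominator: √[(32360 − 30976)(31190 − 24025)] = √[1384 × 7165] = 3149.0252
r = 2270 / 3149.0252 ≈ 0.7209

0.7209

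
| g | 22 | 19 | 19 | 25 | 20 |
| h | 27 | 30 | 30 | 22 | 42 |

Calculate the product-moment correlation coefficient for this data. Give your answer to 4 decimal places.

-0.6260

n = 5, Σg = 105, Σh = 151, Σg² = 2231, Σh² = 4777, Σgh = 3124
nΣgh − ΣgΣh = 15620 − 15855 = -235
nΣg² − (Σg)² = 11155 − 11025 = 130; nΣh² − (Σh)² = 23885 − 22801 = 1084
r = -235 / √(130 × 1084) = -235 / 375.3931 ≈ -0.6260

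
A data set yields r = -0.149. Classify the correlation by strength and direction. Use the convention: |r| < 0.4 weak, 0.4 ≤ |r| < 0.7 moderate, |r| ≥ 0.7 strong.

weak negative

r = -0.149 < 0 so the relationship is negative.
|r| = 0.149, which falls in the weak range.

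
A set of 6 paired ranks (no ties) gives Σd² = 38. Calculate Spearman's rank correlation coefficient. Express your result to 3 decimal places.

-0.086

ρ = 1 − 6Σd² / [n(n²−1)] = 1 − 6×38 / (6×35)
  = 1 − 228/210 = 1 − 1.0857 ≈ -0.086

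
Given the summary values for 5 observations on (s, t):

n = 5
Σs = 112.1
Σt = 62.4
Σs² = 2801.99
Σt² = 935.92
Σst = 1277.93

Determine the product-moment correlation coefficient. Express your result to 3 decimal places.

-0.568

r = (nΣst − ΣsΣt) / √[(nΣs² − (Σs)²)(nΣt² − (Σt)²)]
Numerator: 5×1277.93 − 112.1×62.4 = -605.39
Denominator: √[(14009.95 − 12566.41)(4679.6 − 3893.76)] = √[1443.54 × 785.84] = 1065.0782
r = -605.39 / 1065.0782 ≈ -0.568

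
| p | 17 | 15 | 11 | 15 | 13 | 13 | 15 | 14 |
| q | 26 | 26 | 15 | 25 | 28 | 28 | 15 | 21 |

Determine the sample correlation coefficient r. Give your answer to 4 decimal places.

0.2928

n = 8, Σp = 113, Σq = 184, Σp² = 1619, Σq² = 4436, Σpq = 2619
nΣpq − ΣpΣq = 20952 − 20792 = 160
nΣp² − (Σp)² = 12952 − 12769 = 183; nΣq² − (Σq)² = 35488 − 33856 = 1632
r = 160 / √(183 × 1632) = 160 / 546.4943 ≈ 0.2928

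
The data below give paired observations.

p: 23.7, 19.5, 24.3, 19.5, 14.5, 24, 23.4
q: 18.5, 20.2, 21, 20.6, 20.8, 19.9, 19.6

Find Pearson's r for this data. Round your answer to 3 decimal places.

-0.459

n = 7, Σp = 148.9, Σq = 140.6, Σp² = 3246.49, Σq² = 2828.46, Σpq = 2982.19
nΣpq − ΣpΣq = 20875.33 − 20935.34 = -60.01
nΣp² − (Σp)² = 22725.43 − 22171.21 = 554.22; nΣq² − (Σq)² = 19799.22 − 19768.36 = 30.86
r = -60.01 / √(554.22 × 30.86) = -60.01 / 130.7793 ≈ -0.459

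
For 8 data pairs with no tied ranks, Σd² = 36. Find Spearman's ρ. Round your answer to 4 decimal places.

ρ = 1 − 6Σd² / [n(n²−1)] = 1 − 6×36 / (8×63)
  = 1 − 216/504 = 1 − 0.42857 ≈ 0.5714

0.5714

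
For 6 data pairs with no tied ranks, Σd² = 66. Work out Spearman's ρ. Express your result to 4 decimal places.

-0.8857

ρ = 1 − 6Σd² / [n(n²−1)] = 1 − 6×66 / (6×35)
  = 1 − 396/210 = 1 − 1.88571 ≈ -0.8857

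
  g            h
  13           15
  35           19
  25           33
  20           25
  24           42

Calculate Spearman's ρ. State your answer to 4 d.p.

Rank g: 1, 5, 4, 2, 3
Rank h: 1, 2, 4, 3, 5
d = rank(g) − rank(h): 0, 3, 0, -1, -2; Σd² = 14
ρ = 1 − 6Σd² / [n(n²−1)] = 1 − 6×14 / (5×24) = 1 − 84/120 ≈ 0.3000

0.3000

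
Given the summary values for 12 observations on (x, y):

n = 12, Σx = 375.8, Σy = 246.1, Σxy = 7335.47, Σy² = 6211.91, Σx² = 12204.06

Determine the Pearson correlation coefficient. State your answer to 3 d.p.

r = (nΣxy − ΣxΣy) / √[(nΣx² − (Σx)²)(nΣy² − (Σy)²)]
Numerator: 12×7335.47 − 375.8×246.1 = -4458.74
Denominator: √[(146448.72 − 141225.64)(74542.92 − 60565.21)] = √[5223.08 × 13977.71] = 8544.3957
r = -4458.74 / 8544.3957 ≈ -0.522

-0.522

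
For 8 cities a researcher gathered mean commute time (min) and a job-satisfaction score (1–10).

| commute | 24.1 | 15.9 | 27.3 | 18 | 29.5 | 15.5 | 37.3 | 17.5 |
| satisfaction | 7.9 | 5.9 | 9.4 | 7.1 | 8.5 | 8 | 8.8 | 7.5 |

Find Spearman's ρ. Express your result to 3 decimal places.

Rank commute: 5, 2, 6, 4, 7, 1, 8, 3
Rank satisfaction: 4, 1, 8, 2, 6, 5, 7, 3
d = rank(commute) − rank(satisfaction): 1, 1, -2, 2, 1, -4, 1, 0; Σd² = 28
ρ = 1 − 6Σd² / [n(n²−1)] = 1 − 6×28 / (8×63) = 1 − 168/504 ≈ 0.667

0.667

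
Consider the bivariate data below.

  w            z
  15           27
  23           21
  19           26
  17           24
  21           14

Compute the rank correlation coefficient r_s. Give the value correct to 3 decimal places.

-0.800

Rank w: 1, 5, 3, 2, 4
Rank z: 5, 2, 4, 3, 1
d = rank(w) − rank(z): -4, 3, -1, -1, 3; Σd² = 36
ρ = 1 − 6Σd² / [n(n²−1)] = 1 − 6×36 / (5×24) = 1 − 216/120 ≈ -0.800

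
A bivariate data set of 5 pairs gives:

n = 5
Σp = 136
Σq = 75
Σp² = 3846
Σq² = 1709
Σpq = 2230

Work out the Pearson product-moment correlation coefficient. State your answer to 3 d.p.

r = (nΣpq − ΣpΣq) / √[(nΣp² − (Σp)²)(nΣq² − (Σq)²)]
Numerator: 5×2230 − 136×75 = 950
Denominator: √[(19230 − 18496)(8545 − 5625)] = √[734 × 2920] = 1463.9945
r = 950 / 1463.9945 ≈ 0.649

0.649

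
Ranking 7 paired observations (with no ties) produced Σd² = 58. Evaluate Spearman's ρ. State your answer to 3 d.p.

ρ = 1 − 6Σd² / [n(n²−1)] = 1 − 6×58 / (7×48)
  = 1 − 348/336 = 1 − 1.0357 ≈ -0.036

-0.036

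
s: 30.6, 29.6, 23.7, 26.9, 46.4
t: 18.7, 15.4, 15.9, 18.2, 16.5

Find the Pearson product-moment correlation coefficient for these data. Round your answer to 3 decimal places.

-0.057

n = 5, Σs = 157.2, Σt = 84.7, Σs² = 5250.78, Σt² = 1443.15, Σst = 2660.07
nΣst − ΣsΣt = 13300.35 − 13314.84 = -14.49
nΣs² − (Σs)² = 26253.9 − 24711.84 = 1542.06; nΣt² − (Σt)² = 7215.75 − 7174.09 = 41.66
r = -14.49 / √(1542.06 × 41.66) = -14.49 / 253.4605 ≈ -0.057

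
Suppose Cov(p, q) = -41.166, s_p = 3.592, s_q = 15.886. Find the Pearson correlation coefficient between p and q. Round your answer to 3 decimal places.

-0.721

r = Cov(p,q) / (s_p · s_q) = -41.166 / (3.592 × 15.886)
  = -41.166 / 57.0625 ≈ -0.721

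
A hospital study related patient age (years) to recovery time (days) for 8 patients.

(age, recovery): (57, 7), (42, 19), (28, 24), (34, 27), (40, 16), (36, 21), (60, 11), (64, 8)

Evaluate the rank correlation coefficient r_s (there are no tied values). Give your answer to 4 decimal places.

Rank age: 6, 5, 1, 2, 4, 3, 7, 8
Rank recovery: 1, 5, 7, 8, 4, 6, 3, 2
d = rank(age) − rank(recovery): 5, 0, -6, -6, 0, -3, 4, 6; Σd² = 158
ρ = 1 − 6Σd² / [n(n²−1)] = 1 − 6×158 / (8×63) = 1 − 948/504 ≈ -0.8810

-0.8810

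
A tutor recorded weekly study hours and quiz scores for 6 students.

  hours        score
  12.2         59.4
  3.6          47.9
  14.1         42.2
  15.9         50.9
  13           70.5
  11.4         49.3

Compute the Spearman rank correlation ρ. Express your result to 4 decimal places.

Rank hours: 3, 1, 5, 6, 4, 2
Rank score: 5, 2, 1, 4, 6, 3
d = rank(hours) − rank(score): -2, -1, 4, 2, -2, -1; Σd² = 30
ρ = 1 − 6Σd² / [n(n²−1)] = 1 − 6×30 / (6×35) = 1 − 180/210 ≈ 0.1429

0.1429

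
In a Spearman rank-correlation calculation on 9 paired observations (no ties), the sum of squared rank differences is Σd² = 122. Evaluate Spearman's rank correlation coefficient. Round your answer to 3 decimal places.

ρ = 1 − 6Σd² / [n(n²−1)] = 1 − 6×122 / (9×80)
  = 1 − 732/720 = 1 − 1.0167 ≈ -0.017

-0.017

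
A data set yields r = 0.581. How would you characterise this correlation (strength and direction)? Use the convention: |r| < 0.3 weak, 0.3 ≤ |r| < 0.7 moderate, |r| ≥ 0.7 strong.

moderate positive

r = 0.581 > 0 so the relationship is positive.
|r| = 0.581, which falls in the moderate range.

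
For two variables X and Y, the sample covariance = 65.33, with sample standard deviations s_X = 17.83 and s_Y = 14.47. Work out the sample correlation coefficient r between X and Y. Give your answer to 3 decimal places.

0.253

r = Cov(X,Y) / (s_X · s_Y) = 65.33 / (17.83 × 14.47)
  = 65.33 / 258.0001 ≈ 0.253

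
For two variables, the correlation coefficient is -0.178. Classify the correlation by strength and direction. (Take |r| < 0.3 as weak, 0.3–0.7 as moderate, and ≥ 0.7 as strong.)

r = -0.178 < 0 so the relationship is negative.
|r| = 0.178, which falls in the weak range.

weak negative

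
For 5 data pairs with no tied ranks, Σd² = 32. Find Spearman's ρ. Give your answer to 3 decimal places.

ρ = 1 − 6Σd² / [n(n²−1)] = 1 − 6×32 / (5×24)
  = 1 − 192/120 = 1 − 1.6000 ≈ -0.600

-0.600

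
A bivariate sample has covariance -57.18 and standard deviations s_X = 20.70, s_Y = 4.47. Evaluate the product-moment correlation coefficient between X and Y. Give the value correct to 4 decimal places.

-0.6180

r = Cov(X,Y) / (s_X · s_Y) = -57.18 / (20.70 × 4.47)
  = -57.18 / 92.5290 ≈ -0.6180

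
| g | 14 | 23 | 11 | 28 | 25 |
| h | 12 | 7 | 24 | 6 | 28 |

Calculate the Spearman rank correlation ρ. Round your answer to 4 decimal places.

-0.4000

Rank g: 2, 3, 1, 5, 4
Rank h: 3, 2, 4, 1, 5
d = rank(g) − rank(h): -1, 1, -3, 4, -1; Σd² = 28
ρ = 1 − 6Σd² / [n(n²−1)] = 1 − 6×28 / (5×24) = 1 − 168/120 ≈ -0.4000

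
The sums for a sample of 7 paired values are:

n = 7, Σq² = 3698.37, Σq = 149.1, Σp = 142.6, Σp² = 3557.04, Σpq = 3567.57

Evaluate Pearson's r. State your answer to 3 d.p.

r = (nΣpq − ΣpΣq) / √[(nΣp² − (Σp)²)(nΣq² − (Σq)²)]
Numerator: 7×3567.57 − 142.6×149.1 = 3711.33
Denominator: √[(24899.28 − 20334.76)(25888.59 − 22230.81)] = √[4564.52 × 3657.78] = 4086.0751
r = 3711.33 / 4086.0751 ≈ 0.908

0.908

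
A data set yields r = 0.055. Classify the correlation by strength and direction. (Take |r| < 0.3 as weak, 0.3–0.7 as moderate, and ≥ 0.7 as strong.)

r = 0.055 > 0 so the relationship is positive.
|r| = 0.055, which falls in the weak range.

weak positive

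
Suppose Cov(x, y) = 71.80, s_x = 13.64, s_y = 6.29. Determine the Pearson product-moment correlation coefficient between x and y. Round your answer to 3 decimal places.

r = Cov(x,y) / (s_x · s_y) = 71.80 / (13.64 × 6.29)
  = 71.80 / 85.7956 ≈ 0.837

0.837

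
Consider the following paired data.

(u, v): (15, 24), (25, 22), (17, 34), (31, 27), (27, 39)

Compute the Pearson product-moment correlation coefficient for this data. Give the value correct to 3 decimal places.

n = 5, Σu = 115, Σv = 146, Σu² = 2829, Σv² = 4466, Σuv = 3378
nΣuv − ΣuΣv = 16890 − 16790 = 100
nΣu² − (Σu)² = 14145 − 13225 = 920; nΣv² − (Σv)² = 22330 − 21316 = 1014
r = 100 / √(920 × 1014) = 100 / 965.8571 ≈ 0.104

0.104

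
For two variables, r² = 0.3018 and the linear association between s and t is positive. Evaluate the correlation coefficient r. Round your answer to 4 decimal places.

|r| = √0.3018 = 0.5494
The association is positive, so r = 0.5494.

0.5494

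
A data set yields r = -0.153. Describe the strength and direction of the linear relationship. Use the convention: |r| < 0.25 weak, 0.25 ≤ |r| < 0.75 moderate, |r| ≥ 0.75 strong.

r = -0.153 < 0 so the relationship is negative.
|r| = 0.153, which falls in the weak range.

weak negative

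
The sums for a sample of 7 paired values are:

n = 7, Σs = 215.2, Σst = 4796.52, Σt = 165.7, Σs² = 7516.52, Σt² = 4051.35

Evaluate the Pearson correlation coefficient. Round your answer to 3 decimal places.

r = (nΣst − ΣsΣt) / √[(nΣs² − (Σs)²)(nΣt² − (Σt)²)]
Numerator: 7×4796.52 − 215.2×165.7 = -2083
Denominator: √[(52615.64 − 46311.04)(28359.45 − 27456.49)] = √[6304.6 × 902.96] = 2385.9593
r = -2083 / 2385.9593 ≈ -0.873

-0.873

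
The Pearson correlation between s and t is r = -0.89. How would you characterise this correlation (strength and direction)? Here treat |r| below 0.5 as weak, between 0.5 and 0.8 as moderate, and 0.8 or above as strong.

strong negative

r = -0.89 < 0 so the relationship is negative.
|r| = 0.89, which falls in the strong range.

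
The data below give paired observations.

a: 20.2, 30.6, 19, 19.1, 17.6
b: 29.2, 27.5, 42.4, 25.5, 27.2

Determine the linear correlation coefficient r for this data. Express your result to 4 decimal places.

-0.2115

n = 5, Σa = 106.5, Σb = 151.8, Σa² = 2379.97, Σb² = 4796.74, Σab = 3202.71
nΣab − ΣaΣb = 16013.55 − 16166.7 = -153.15
nΣa² − (Σa)² = 11899.85 − 11342.25 = 557.6; nΣb² − (Σb)² = 23983.7 − 23043.24 = 940.46
r = -153.15 / √(557.6 × 940.46) = -153.15 / 724.1550 ≈ -0.2115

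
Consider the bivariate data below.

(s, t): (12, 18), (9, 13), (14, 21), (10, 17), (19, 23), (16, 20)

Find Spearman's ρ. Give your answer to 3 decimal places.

0.943

Rank s: 3, 1, 4, 2, 6, 5
Rank t: 3, 1, 5, 2, 6, 4
d = rank(s) − rank(t): 0, 0, -1, 0, 0, 1; Σd² = 2
ρ = 1 − 6Σd² / [n(n²−1)] = 1 − 6×2 / (6×35) = 1 − 12/210 ≈ 0.943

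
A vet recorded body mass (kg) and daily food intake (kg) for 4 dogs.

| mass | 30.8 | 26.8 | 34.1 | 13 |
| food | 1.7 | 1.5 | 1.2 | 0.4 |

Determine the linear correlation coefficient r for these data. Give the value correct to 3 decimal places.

n = 4, Σx = 104.7, Σy = 4.8, Σx² = 2998.69, Σy² = 6.74, Σxy = 138.68
nΣxy − ΣxΣy = 554.72 − 502.56 = 52.16
nΣx² − (Σx)² = 11994.76 − 10962.09 = 1032.67; nΣy² − (Σy)² = 26.96 − 23.04 = 3.92
r = 52.16 / √(1032.67 × 3.92) = 52.16 / 63.6244 ≈ 0.820

0.820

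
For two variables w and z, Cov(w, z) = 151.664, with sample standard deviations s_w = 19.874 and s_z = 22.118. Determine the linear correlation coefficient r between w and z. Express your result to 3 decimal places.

0.345

r = Cov(w,z) / (s_w · s_z) = 151.664 / (19.874 × 22.118)
  = 151.664 / 439.5731 ≈ 0.345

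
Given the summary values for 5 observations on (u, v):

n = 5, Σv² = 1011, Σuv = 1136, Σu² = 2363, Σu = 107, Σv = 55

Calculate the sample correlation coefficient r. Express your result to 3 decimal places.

-0.238

r = (nΣuv − ΣuΣv) / √[(nΣu² − (Σu)²)(nΣv² − (Σv)²)]
Numerator: 5×1136 − 107×55 = -205
Denominator: √[(11815 − 11449)(5055 − 3025)] = √[366 × 2030] = 861.9629
r = -205 / 861.9629 ≈ -0.238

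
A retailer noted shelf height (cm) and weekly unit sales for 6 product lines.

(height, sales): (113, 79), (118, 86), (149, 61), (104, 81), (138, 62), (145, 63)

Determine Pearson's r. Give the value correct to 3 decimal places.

-0.906

n = 6, Σx = 767, Σy = 432, Σx² = 99779, Σy² = 31732, Σxy = 54279
nΣxy − ΣxΣy = 325674 − 331344 = -5670
nΣx² − (Σx)² = 598674 − 588289 = 10385; nΣy² − (Σy)² = 190392 − 186624 = 3768
r = -5670 / √(10385 × 3768) = -5670 / 6255.4520 ≈ -0.906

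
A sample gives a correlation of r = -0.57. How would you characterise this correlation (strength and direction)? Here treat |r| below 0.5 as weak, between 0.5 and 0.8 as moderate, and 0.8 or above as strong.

r = -0.57 < 0 so the relationship is negative.
|r| = 0.57, which falls in the moderate range.

moderate negative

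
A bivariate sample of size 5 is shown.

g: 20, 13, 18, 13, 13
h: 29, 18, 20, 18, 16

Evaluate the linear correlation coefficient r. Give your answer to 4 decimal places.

0.8805

n = 5, Σg = 77, Σh = 101, Σg² = 1231, Σh² = 2145, Σgh = 1616
nΣgh − ΣgΣh = 8080 − 7777 = 303
nΣg² − (Σg)² = 6155 − 5929 = 226; nΣh² − (Σh)² = 10725 − 10201 = 524
r = 303 / √(226 × 524) = 303 / 344.1279 ≈ 0.8805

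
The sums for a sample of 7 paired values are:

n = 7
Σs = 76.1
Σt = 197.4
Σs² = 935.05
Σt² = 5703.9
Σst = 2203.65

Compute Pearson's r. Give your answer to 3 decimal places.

r = (nΣst − ΣsΣt) / √[(nΣs² − (Σs)²)(nΣt² − (Σt)²)]
Numerator: 7×2203.65 − 76.1×197.4 = 403.41
Denominator: √[(6545.35 − 5791.21)(39927.3 − 38966.76)] = √[754.14 × 960.54] = 851.1061
r = 403.41 / 851.1061 ≈ 0.474

0.474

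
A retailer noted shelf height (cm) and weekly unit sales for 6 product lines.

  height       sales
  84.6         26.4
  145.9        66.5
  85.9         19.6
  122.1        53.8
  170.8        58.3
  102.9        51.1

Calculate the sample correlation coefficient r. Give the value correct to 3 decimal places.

0.832

n = 6, Σx = 712.2, Σy = 275.7, Σx² = 90492.24, Σy² = 14407.91, Σxy = 35404.24
nΣxy − ΣxΣy = 212425.44 − 196353.54 = 16071.9
nΣx² − (Σx)² = 542953.44 − 507228.84 = 35724.6; nΣy² − (Σy)² = 86447.46 − 76010.49 = 10436.97
r = 16071.9 / √(35724.6 × 10436.97) = 16071.9 / 19309.4945 ≈ 0.832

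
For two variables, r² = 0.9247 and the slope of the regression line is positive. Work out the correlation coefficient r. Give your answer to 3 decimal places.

0.962

|r| = √0.9247 = 0.962
The association is positive, so r = 0.962.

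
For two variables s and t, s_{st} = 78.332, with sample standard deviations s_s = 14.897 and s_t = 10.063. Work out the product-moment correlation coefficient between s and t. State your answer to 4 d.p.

0.5225

r = Cov(s,t) / (s_s · s_t) = 78.332 / (14.897 × 10.063)
  = 78.332 / 149.9085 ≈ 0.5225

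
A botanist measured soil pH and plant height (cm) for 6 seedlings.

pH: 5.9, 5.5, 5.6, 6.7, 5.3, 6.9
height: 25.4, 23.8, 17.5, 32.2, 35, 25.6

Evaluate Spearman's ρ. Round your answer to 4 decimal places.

0.0286

Rank pH: 4, 2, 3, 5, 1, 6
Rank height: 3, 2, 1, 5, 6, 4
d = rank(pH) − rank(height): 1, 0, 2, 0, -5, 2; Σd² = 34
ρ = 1 − 6Σd² / [n(n²−1)] = 1 − 6×34 / (6×35) = 1 − 204/210 ≈ 0.0286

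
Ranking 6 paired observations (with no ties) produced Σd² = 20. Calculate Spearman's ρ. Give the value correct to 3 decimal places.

ρ = 1 − 6Σd² / [n(n²−1)] = 1 − 6×20 / (6×35)
  = 1 − 120/210 = 1 − 0.5714 ≈ 0.429

0.429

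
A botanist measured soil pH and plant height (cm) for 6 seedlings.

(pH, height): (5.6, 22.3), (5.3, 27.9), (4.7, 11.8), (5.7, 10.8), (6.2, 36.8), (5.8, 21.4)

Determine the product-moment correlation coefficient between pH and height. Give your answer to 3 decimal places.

0.599

n = 6, Σx = 33.3, Σy = 131, Σx² = 186.11, Σy² = 3343.78, Σxy = 742.05
nΣxy − ΣxΣy = 4452.3 − 4362.3 = 90
nΣx² − (Σx)² = 1116.66 − 1108.89 = 7.77; nΣy² − (Σy)² = 20062.68 − 17161 = 2901.68
r = 90 / √(7.77 × 2901.68) = 90 / 150.1534 ≈ 0.599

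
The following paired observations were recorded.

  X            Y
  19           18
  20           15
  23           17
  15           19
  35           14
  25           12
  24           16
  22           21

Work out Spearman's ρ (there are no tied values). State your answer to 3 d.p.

-0.714

Rank X: 2, 3, 5, 1, 8, 7, 6, 4
Rank Y: 6, 3, 5, 7, 2, 1, 4, 8
d = rank(X) − rank(Y): -4, 0, 0, -6, 6, 6, 2, -4; Σd² = 144
ρ = 1 − 6Σd² / [n(n²−1)] = 1 − 6×144 / (8×63) = 1 − 864/504 ≈ -0.714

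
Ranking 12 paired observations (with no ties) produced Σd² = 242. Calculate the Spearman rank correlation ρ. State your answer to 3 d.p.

ρ = 1 − 6Σd² / [n(n²−1)] = 1 − 6×242 / (12×143)
  = 1 − 1452/1716 = 1 − 0.8462 ≈ 0.154

0.154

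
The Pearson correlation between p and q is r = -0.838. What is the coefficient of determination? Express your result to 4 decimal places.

r² = (-0.838)² = 0.7022

0.7022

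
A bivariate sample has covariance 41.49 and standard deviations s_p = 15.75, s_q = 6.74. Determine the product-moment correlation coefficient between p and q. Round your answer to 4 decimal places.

r = Cov(p,q) / (s_p · s_q) = 41.49 / (15.75 × 6.74)
  = 41.49 / 106.1550 ≈ 0.3908

0.3908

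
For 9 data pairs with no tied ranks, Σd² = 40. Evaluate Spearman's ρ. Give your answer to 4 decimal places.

0.6667

ρ = 1 − 6Σd² / [n(n²−1)] = 1 − 6×40 / (9×80)
  = 1 − 240/720 = 1 − 0.33333 ≈ 0.6667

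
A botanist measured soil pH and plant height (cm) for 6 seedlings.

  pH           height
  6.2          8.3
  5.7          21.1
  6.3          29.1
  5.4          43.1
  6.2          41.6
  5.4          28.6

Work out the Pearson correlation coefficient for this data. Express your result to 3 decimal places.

n = 6, Σx = 35.2, Σy = 171.8, Σx² = 207.38, Σy² = 5767.04, Σxy = 1000.16
nΣxy − ΣxΣy = 6000.96 − 6047.36 = -46.4
nΣx² − (Σx)² = 1244.28 − 1239.04 = 5.24; nΣy² − (Σy)² = 34602.24 − 29515.24 = 5087
r = -46.4 / √(5.24 × 5087) = -46.4 / 163.2663 ≈ -0.284

-0.284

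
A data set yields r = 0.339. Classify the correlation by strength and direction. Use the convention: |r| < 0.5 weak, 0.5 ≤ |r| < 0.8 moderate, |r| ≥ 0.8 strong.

r = 0.339 > 0 so the relationship is positive.
|r| = 0.339, which falls in the weak range.

weak positive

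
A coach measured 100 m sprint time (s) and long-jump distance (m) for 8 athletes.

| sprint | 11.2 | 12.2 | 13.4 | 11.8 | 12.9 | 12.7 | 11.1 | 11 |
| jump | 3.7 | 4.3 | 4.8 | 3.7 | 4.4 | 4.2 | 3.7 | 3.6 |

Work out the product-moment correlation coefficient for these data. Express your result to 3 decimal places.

0.947

n = 8, Σx = 96.3, Σy = 32.4, Σx² = 1164.99, Σy² = 132.56, Σxy = 392.65
nΣxy − ΣxΣy = 3141.2 − 3120.12 = 21.08
nΣx² − (Σx)² = 9319.92 − 9273.69 = 46.23; nΣy² − (Σy)² = 1060.48 − 1049.76 = 10.72
r = 21.08 / √(46.23 × 10.72) = 21.08 / 22.2618 ≈ 0.947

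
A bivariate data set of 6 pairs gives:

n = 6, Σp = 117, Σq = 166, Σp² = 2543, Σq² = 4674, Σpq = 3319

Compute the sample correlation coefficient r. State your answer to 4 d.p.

0.5623

r = (nΣpq − ΣpΣq) / √[(nΣp² − (Σp)²)(nΣq² − (Σq)²)]
Numerator: 6×3319 − 117×166 = 492
Denominator: √[(15258 − 13689)(28044 − 27556)] = √[1569 × 488] = 875.0269
r = 492 / 875.0269 ≈ 0.5623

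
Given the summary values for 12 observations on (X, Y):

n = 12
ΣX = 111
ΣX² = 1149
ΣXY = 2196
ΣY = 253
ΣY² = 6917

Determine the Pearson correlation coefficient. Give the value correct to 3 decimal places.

r = (nΣXY − ΣXΣY) / √[(nΣX² − (ΣX)²)(nΣY² − (ΣY)²)]
Numerator: 12×2196 − 111×253 = -1731
Denominator: √[(13788 − 12321)(83004 − 64009)] = √[1467 × 18995] = 5278.7939
r = -1731 / 5278.7939 ≈ -0.328

-0.328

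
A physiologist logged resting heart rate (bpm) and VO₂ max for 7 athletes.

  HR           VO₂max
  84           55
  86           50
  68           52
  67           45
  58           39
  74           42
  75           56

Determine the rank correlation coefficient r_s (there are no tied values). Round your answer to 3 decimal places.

Rank HR: 6, 7, 3, 2, 1, 4, 5
Rank VO₂max: 6, 4, 5, 3, 1, 2, 7
d = rank(HR) − rank(VO₂max): 0, 3, -2, -1, 0, 2, -2; Σd² = 22
ρ = 1 − 6Σd² / [n(n²−1)] = 1 − 6×22 / (7×48) = 1 − 132/336 ≈ 0.607

0.607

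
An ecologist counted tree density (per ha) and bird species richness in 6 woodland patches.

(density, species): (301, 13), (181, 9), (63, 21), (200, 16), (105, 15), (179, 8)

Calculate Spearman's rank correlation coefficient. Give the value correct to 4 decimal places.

Rank density: 6, 4, 1, 5, 2, 3
Rank species: 3, 2, 6, 5, 4, 1
d = rank(density) − rank(species): 3, 2, -5, 0, -2, 2; Σd² = 46
ρ = 1 − 6Σd² / [n(n²−1)] = 1 − 6×46 / (6×35) = 1 − 276/210 ≈ -0.3143

-0.3143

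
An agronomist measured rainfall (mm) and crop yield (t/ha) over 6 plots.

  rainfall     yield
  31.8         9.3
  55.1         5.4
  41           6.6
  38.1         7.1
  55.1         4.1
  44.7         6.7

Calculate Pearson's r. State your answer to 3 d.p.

n = 6, Σx = 265.8, Σy = 39.2, Σx² = 12213.96, Σy² = 271.32, Σxy = 1659.79
nΣxy − ΣxΣy = 9958.74 − 10419.36 = -460.62
nΣx² − (Σx)² = 73283.76 − 70649.64 = 2634.12; nΣy² − (Σy)² = 1627.92 − 1536.64 = 91.28
r = -460.62 / √(2634.12 × 91.28) = -460.62 / 490.3493 ≈ -0.939

-0.939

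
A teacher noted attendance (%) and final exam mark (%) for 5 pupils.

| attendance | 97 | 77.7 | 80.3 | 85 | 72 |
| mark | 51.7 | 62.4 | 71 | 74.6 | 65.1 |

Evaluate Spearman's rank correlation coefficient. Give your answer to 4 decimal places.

Rank attendance: 5, 2, 3, 4, 1
Rank mark: 1, 2, 4, 5, 3
d = rank(attendance) − rank(mark): 4, 0, -1, -1, -2; Σd² = 22
ρ = 1 − 6Σd² / [n(n²−1)] = 1 − 6×22 / (5×24) = 1 − 132/120 ≈ -0.1000

-0.1000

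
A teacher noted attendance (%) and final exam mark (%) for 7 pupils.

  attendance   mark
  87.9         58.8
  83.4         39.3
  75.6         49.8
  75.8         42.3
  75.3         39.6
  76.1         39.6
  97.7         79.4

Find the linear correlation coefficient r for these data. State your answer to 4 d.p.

0.8843

n = 7, Σx = 571.8, Σy = 348.8, Σx² = 47149.56, Σy² = 18711.94, Σxy = 29170.18
nΣxy − ΣxΣy = 204191.26 − 199443.84 = 4747.42
nΣx² − (Σx)² = 330046.92 − 326955.24 = 3091.68; nΣy² − (Σy)² = 130983.58 − 121661.44 = 9322.14
r = 4747.42 / √(3091.68 × 9322.14) = 4747.42 / 5368.5262 ≈ 0.8843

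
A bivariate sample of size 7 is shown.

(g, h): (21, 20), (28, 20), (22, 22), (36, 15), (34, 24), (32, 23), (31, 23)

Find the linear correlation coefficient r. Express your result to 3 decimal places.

-0.141

n = 7, Σg = 204, Σh = 147, Σg² = 6146, Σh² = 3143, Σgh = 4269
nΣgh − ΣgΣh = 29883 − 29988 = -105
nΣg² − (Σg)² = 43022 − 41616 = 1406; nΣh² − (Σh)² = 22001 − 21609 = 392
r = -105 / √(1406 × 392) = -105 / 742.3961 ≈ -0.141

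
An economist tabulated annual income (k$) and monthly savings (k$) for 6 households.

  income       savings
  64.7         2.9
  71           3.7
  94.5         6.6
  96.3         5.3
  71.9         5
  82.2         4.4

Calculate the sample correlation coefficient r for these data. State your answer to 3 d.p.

0.834

n = 6, Σx = 480.6, Σy = 27.9, Σx² = 39357.48, Σy² = 138.11, Σxy = 2305.6
nΣxy − ΣxΣy = 13833.6 − 13408.74 = 424.86
nΣx² − (Σx)² = 236144.88 − 230976.36 = 5168.52; nΣy² − (Σy)² = 828.66 − 778.41 = 50.25
r = 424.86 / √(5168.52 × 50.25) = 424.86 / 509.6255 ≈ 0.834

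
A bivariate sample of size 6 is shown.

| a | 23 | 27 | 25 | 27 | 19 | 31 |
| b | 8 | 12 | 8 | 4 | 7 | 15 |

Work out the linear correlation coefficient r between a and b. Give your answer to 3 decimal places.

n = 6, Σa = 152, Σb = 54, Σa² = 3934, Σb² = 562, Σab = 1414
nΣab − ΣaΣb = 8484 − 8208 = 276
nΣa² − (Σa)² = 23604 − 23104 = 500; nΣb² − (Σb)² = 3372 − 2916 = 456
r = 276 / √(500 × 456) = 276 / 477.4935 ≈ 0.578

0.578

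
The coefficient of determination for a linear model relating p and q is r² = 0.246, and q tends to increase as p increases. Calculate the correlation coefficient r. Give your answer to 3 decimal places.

0.496

|r| = √0.246 = 0.496
The association is positive, so r = 0.496.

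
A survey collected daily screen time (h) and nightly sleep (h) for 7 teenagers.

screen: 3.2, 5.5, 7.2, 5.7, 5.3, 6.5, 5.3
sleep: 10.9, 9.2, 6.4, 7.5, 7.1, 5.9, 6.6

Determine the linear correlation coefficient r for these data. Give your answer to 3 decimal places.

n = 7, Σx = 38.7, Σy = 53.6, Σx² = 223.25, Σy² = 429.44, Σxy = 285.27
nΣxy − ΣxΣy = 1996.89 − 2074.32 = -77.43
nΣx² − (Σx)² = 1562.75 − 1497.69 = 65.06; nΣy² − (Σy)² = 3006.08 − 2872.96 = 133.12
r = -77.43 / √(65.06 × 133.12) = -77.43 / 93.0634 ≈ -0.832

-0.832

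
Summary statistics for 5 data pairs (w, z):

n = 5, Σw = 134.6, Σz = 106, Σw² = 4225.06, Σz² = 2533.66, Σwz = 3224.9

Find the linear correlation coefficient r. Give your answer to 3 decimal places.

0.895

r = (nΣwz − ΣwΣz) / √[(nΣw² − (Σw)²)(nΣz² − (Σz)²)]
Numerator: 5×3224.9 − 134.6×106 = 1856.9
Denominator: √[(21125.3 − 18117.16)(12668.3 − 11236)] = √[3008.14 × 1432.3] = 2075.7068
r = 1856.9 / 2075.7068 ≈ 0.895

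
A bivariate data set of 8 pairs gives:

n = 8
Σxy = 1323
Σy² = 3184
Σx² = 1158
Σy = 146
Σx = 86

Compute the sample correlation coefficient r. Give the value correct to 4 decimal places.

-0.7078

r = (nΣxy − ΣxΣy) / √[(nΣx² − (Σx)²)(nΣy² − (Σy)²)]
Numerator: 8×1323 − 86×146 = -1972
Denominator: √[(9264 − 7396)(25472 − 21316)] = √[1868 × 4156] = 2786.2893
r = -1972 / 2786.2893 ≈ -0.7078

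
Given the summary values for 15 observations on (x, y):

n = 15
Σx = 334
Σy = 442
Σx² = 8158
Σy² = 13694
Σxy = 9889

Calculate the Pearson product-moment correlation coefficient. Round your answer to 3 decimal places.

0.068

r = (nΣxy − ΣxΣy) / √[(nΣx² − (Σx)²)(nΣy² − (Σy)²)]
Numerator: 15×9889 − 334×442 = 707
Denominator: √[(122370 − 111556)(205410 − 195364)] = √[10814 × 10046] = 10422.9288
r = 707 / 10422.9288 ≈ 0.068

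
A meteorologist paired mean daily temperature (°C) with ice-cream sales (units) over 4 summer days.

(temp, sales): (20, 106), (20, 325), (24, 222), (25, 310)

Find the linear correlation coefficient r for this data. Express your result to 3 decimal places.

0.342

n = 4, Σx = 89, Σy = 963, Σx² = 2001, Σy² = 262245, Σxy = 21698
nΣxy − ΣxΣy = 86792 − 85707 = 1085
nΣx² − (Σx)² = 8004 − 7921 = 83; nΣy² − (Σy)² = 1048980 − 927369 = 121611
r = 1085 / √(83 × 121611) = 1085 / 3177.0604 ≈ 0.342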